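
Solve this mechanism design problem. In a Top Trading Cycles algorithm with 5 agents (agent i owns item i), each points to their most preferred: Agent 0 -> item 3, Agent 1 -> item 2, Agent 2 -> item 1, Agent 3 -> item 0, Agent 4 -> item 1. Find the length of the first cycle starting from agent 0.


Step 1: Trace the pointer graph from agent 0: 0 -> 3 -> 0
Step 2: A cycle is detected when we revisit agent 0
Step 3: The cycle is: 0 -> 3 -> 0
Step 4: Cycle length = 2

2


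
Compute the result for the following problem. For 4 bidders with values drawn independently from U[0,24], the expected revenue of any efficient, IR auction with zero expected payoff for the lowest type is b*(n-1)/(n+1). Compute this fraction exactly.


Step 1: By Revenue Equivalence, expected revenue = b*(n-1)/(n+1)
Step 2: Substituting n = 4, b = 24
Step 3: Revenue = 24*(4-1)/(4+1) = 24*3/5
Step 4: Revenue = 72/5

72/5


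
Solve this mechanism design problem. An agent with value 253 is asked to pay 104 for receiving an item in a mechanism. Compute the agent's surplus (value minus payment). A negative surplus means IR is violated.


Step 1: Surplus = value - payment = 253 - 104 = 149
Step 2: IR is satisfied (surplus >= 0)

149


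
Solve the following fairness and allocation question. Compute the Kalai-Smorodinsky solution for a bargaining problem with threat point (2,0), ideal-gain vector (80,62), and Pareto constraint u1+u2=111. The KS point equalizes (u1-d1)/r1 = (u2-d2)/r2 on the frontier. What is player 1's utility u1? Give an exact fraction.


Step 1: At the KS point, (u1-d1)/r1 = (u2-d2)/r2 = t and u1+u2 = 111
Step 2: u1 = d1 + r1*t and u2 = d2 + r2*t, so (d1 + r1*t) + (d2 + r2*t) = 111
Step 3: t = (111 - 2 - 0)/(80 + 62) = 109/142
Step 4: u1 = d1 + r1*t = 2 + 80 * 109/142 = 4502/71
Step 5: (Check: u2 = d2 + r2*t = 3379/71; u1+u2 = 4502/71 + 3379/71 = 111, on the frontier.)

4502/71


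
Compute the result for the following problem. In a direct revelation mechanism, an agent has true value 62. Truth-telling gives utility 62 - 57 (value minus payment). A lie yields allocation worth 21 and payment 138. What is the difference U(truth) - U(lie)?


Step 1: U(truth) = value - payment = 62 - 57 = 5
Step 2: U(lie) = allocation - payment = 21 - 138 = -117
Step 3: IC gap = 5 - (-117) = 122

122


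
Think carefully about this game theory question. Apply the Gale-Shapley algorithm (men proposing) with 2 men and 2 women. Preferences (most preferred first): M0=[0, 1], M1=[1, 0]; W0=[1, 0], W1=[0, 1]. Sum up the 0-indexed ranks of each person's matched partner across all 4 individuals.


Step 1: Run Gale-Shapley (men propose, women hold best offer):
  M0 proposes to W0; she accepts
  M1 proposes to W1; she accepts
Step 2: Final matching: W0-M0, W1-M1
Step 3: 0-indexed ranks (man's rank of his match, then woman's): 0 + 1 + 0 + 1
Step 4: Total rank sum = 2

2


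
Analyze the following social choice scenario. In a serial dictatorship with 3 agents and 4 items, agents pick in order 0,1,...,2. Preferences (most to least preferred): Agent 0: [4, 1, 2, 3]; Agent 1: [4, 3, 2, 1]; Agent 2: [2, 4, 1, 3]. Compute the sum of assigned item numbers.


Step 1: Agent 0 picks item 4
Step 2: Agent 1 picks item 3
Step 3: Agent 2 picks item 2
Step 4: Sum = 4 + 3 + 2 = 9

9


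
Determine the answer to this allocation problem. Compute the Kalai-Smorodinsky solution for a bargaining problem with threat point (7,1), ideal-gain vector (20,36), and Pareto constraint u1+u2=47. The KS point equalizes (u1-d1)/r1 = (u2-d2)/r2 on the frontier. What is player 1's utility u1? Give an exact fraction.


Step 1: At the KS point, (u1-d1)/r1 = (u2-d2)/r2 = t and u1+u2 = 47
Step 2: u1 = d1 + r1*t and u2 = d2 + r2*t, so (d1 + r1*t) + (d2 + r2*t) = 47
Step 3: t = (47 - 7 - 1)/(20 + 36) = 39/56
Step 4: u1 = d1 + r1*t = 7 + 20 * 39/56 = 293/14
Step 5: (Check: u2 = d2 + r2*t = 365/14; u1+u2 = 293/14 + 365/14 = 47, on the frontier.)

293/14


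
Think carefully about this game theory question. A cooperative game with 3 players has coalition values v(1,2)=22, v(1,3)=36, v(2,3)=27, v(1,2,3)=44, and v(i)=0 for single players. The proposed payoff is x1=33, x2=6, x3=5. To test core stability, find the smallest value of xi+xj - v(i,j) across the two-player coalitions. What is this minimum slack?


Step 1: Slack for coalition (1,2): x1+x2 - v12 = 39 - 22 = 17
Step 2: Slack for coalition (1,3): x1+x3 - v13 = 38 - 36 = 2
Step 3: Slack for coalition (2,3): x2+x3 - v23 = 11 - 27 = -16
Step 4: Minimum slack = min(17, 2, -16) = -16, attained by (2,3); coalition (2,3) can block (slack < 0), so the allocation is not in the core

-16


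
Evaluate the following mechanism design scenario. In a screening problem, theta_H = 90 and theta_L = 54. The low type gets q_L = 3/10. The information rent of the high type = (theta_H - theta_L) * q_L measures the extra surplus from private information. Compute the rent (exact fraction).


Step 1: theta_H - theta_L = 90 - 54 = 36
Step 2: Information rent = (theta_H - theta_L) * q_L
Step 3: = 36 * 3/10
Step 4: = 54/5

54/5


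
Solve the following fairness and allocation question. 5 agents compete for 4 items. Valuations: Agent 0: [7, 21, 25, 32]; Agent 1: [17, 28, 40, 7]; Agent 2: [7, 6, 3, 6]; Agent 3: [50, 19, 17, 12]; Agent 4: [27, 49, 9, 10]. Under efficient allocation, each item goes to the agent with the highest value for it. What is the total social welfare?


Step 1: For each item, find the maximum value among all agents.
Step 2: Item 0 -> Agent 3 (value 50)
Step 3: Item 1 -> Agent 4 (value 49)
Step 4: Item 2 -> Agent 1 (value 40)
Step 5: Item 3 -> Agent 0 (value 32)
Step 6: Total welfare = 50 + 49 + 40 + 32 = 171

171


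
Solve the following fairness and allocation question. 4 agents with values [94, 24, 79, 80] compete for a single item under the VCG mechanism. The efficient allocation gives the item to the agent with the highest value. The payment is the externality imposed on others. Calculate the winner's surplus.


Step 1: The winner is the agent with the highest value: agent 0 with value 94
Step 2: Values of other agents: [24, 79, 80]
Step 3: VCG payment = max of others' values = 80
Step 4: Surplus = 94 - 80 = 14

14


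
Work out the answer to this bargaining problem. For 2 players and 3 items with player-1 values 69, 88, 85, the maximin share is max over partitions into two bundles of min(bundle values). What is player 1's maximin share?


Step 1: Item values = 69, 88, 85
Step 2: Enumerate all 2-bundle partitions and take the smaller bundle:
  Partition 1: {69} vs {88,85} -> bundles 69, 173; min = 69
  Partition 2: {88} vs {69,85} -> bundles 88, 154; min = 88
  Partition 3: {85} vs {69,88} -> bundles 85, 157; min = 85
Step 3: MMS = max(69, 88, 85) = 88

88


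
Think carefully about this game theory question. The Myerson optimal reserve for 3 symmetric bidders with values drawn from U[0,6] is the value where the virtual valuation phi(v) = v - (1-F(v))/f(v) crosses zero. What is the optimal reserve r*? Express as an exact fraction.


Step 1: For U[0,6], F(v) = v/6 and f(v) = 1/6
Step 2: phi(v) = v - (1 - v/6)/(1/6) = v - (6 - v) = 2v - 6
Step 3: Set phi(r*) = 0: 2r* - 6 = 0
Step 4: r* = 6/2 = 3 (the number of bidders n = 3 does not enter)

3


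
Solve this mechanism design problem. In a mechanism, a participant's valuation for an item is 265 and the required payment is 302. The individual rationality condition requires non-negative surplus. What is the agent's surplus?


Step 1: Surplus = value - payment = 265 - 302 = -37
Step 2: IR is violated (surplus < 0)

-37


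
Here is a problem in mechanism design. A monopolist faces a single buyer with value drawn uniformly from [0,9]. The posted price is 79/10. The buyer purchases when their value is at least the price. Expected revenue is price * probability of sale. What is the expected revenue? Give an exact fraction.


Step 1: Posted price r = 79/10, value support [0,9]
Step 2: P(v >= r) = (9 - 79/10)/9 = 11/90
Step 3: Expected revenue = r * P(v >= r) = 79/10 * 11/90
Step 4: Revenue = 869/900

869/900


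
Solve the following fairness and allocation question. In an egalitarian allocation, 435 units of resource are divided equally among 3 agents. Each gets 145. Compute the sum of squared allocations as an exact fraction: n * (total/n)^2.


Step 1: Each agent's share = 435/3 = 145
Step 2: Square of each share = (145)^2 = 21025
Step 3: Sum of squares = 3 * 21025 = 63075

63075


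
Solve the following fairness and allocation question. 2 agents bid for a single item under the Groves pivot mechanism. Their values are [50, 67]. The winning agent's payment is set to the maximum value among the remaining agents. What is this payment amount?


Step 1: The efficient winner is agent 1 with value 67
Step 2: Other agents' values: [50]
Step 3: Pivot payment = max(others) = 50
Step 4: The winner pays 50

50


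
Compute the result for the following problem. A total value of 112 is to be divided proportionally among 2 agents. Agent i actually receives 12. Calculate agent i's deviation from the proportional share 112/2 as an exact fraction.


Step 1: Proportional share = 112/2 = 56
Step 2: Agent's actual allocation = 12
Step 3: Excess = 12 - 56 = -44

-44


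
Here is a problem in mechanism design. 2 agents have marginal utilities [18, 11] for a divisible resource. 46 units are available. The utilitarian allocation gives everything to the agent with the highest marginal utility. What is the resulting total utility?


Step 1: The marginal utilities are [18, 11]
Step 2: The highest marginal utility is 18
Step 3: All 46 units go to that agent
Step 4: Total utility = 18 * 46 = 828

828


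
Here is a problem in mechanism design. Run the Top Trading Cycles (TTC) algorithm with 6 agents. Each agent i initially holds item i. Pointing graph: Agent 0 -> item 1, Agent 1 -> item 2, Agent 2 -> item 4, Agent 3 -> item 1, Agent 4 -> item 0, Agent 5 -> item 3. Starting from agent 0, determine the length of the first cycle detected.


Step 1: Trace the pointer graph from agent 0: 0 -> 1 -> 2 -> 4 -> 0
Step 2: A cycle is detected when we revisit agent 0
Step 3: The cycle is: 0 -> 1 -> 2 -> 4 -> 0
Step 4: Cycle length = 4

4


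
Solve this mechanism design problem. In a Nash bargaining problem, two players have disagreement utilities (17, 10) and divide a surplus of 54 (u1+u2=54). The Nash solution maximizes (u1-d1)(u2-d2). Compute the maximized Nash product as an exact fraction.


Step 1: The Nash solution splits surplus symmetrically above the disagreement point
Step 2: u1 = (total + d1 - d2)/2 = (54 + 17 - 10)/2 = 61/2
Step 3: u2 = (total - d1 + d2)/2 = (54 - 17 + 10)/2 = 47/2
Step 4: Nash product = (61/2 - 17) * (47/2 - 10)
Step 5: = 27/2 * 27/2 = 729/4

729/4


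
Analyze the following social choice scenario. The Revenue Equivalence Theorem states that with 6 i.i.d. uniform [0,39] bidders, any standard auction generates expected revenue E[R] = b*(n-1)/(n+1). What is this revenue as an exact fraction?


Step 1: By Revenue Equivalence, expected revenue = b*(n-1)/(n+1)
Step 2: Substituting n = 6, b = 39
Step 3: Revenue = 39*(6-1)/(6+1) = 39*5/7
Step 4: Revenue = 195/7

195/7


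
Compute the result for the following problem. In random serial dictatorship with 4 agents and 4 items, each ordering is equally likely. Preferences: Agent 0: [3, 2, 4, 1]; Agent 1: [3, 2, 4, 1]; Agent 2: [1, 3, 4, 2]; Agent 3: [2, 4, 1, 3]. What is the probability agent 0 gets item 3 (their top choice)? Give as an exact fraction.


Step 1: Agent 0 wants item 3
Step 2: There are 24 possible orderings of agents
Step 3: In 12 orderings, agent 0 gets item 3
Step 4: Probability = 12/24 = 1/2

1/2


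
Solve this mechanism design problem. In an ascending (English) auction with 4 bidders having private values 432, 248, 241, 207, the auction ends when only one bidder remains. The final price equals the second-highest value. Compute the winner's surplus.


Step 1: Identify the highest value: 432
Step 2: Identify the second-highest value: 248
Step 3: The final price = second-highest value = 248
Step 4: Surplus = 432 - 248 = 184

184


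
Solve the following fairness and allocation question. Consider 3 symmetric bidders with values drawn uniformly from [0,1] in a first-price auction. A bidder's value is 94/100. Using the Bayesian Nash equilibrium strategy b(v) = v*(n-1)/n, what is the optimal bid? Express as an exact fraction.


Step 1: The symmetric BNE bidding function is b(v) = v * (n-1) / n
Step 2: Substitute v = 47/50 and n = 3
Step 3: b = 47/50 * 2/3
Step 4: b = 47/75

47/75


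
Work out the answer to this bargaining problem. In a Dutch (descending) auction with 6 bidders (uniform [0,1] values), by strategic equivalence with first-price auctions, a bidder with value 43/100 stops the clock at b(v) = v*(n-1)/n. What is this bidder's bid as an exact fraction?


Step 1: Dutch auctions are strategically equivalent to first-price auctions
Step 2: The equilibrium bid is b(v) = v*(n-1)/n
Step 3: b = 43/100 * 5/6
Step 4: b = 43/120

43/120


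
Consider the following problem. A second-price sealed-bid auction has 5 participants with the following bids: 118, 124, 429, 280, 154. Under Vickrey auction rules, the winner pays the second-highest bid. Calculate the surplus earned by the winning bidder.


Step 1: Sort bids in descending order: 429, 280, 154, 124, 118
Step 2: The winning bid is the highest: 429
Step 3: The payment equals the second-highest bid: 280
Step 4: Surplus = winner's bid - payment = 429 - 280 = 149

149


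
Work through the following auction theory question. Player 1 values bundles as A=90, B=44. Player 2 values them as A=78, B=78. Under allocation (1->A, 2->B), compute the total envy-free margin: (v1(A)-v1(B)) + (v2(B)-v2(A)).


Step 1: Player 1's margin = v1(A) - v1(B) = 90 - 44 = 46
Step 2: Player 2's margin = v2(B) - v2(A) = 78 - 78 = 0
Step 3: Total margin = 46 + 0 = 46

46


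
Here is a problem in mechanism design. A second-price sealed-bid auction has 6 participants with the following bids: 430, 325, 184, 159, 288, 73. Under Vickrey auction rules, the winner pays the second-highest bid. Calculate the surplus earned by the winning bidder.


Step 1: Sort bids in descending order: 430, 325, 288, 184, 159, 73
Step 2: The winning bid is the highest: 430
Step 3: The payment equals the second-highest bid: 325
Step 4: Surplus = winner's bid - payment = 430 - 325 = 105

105


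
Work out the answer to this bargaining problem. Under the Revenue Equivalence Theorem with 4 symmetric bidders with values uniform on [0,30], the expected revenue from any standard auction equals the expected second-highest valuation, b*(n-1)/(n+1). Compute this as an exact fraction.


Step 1: By Revenue Equivalence, expected revenue = b*(n-1)/(n+1)
Step 2: Substituting n = 4, b = 30
Step 3: Revenue = 30*(4-1)/(4+1) = 30*3/5
Step 4: Revenue = 90/5 = 18

18


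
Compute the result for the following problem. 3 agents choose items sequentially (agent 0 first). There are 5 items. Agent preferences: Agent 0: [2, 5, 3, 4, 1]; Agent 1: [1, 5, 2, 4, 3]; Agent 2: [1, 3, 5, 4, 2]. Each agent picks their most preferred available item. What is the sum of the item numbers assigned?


Step 1: Agent 0 picks item 2
Step 2: Agent 1 picks item 1
Step 3: Agent 2 picks item 3
Step 4: Sum = 2 + 1 + 3 = 6

6


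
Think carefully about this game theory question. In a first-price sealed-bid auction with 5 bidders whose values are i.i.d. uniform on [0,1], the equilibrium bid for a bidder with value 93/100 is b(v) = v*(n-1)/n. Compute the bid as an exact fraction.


Step 1: The symmetric BNE bidding function is b(v) = v * (n-1) / n
Step 2: Substitute v = 93/100 and n = 5
Step 3: b = 93/100 * 4/5
Step 4: b = 93/125

93/125


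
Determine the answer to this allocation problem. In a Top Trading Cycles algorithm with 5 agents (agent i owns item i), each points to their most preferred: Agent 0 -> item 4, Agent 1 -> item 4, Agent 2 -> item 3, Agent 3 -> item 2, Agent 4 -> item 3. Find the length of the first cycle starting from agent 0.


Step 1: Trace the pointer graph from agent 0: 0 -> 4 -> 3 -> 2 -> 3
Step 2: A cycle is detected when we revisit agent 3
Step 3: The cycle is: 3 -> 2 -> 3
Step 4: Cycle length = 2

2


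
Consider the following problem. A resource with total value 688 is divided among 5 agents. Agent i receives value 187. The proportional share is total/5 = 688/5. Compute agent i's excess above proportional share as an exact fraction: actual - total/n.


Step 1: Proportional share = 688/5
Step 2: Agent's actual allocation = 187
Step 3: Excess = 187 - 688/5 = 247/5

247/5


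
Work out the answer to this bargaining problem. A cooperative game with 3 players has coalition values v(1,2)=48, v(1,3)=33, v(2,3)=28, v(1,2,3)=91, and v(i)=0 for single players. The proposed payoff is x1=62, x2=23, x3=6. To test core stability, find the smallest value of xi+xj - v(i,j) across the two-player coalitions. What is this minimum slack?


Step 1: Slack for coalition (1,2): x1+x2 - v12 = 85 - 48 = 37
Step 2: Slack for coalition (1,3): x1+x3 - v13 = 68 - 33 = 35
Step 3: Slack for coalition (2,3): x2+x3 - v23 = 29 - 28 = 1
Step 4: Minimum slack = min(37, 35, 1) = 1, attained by (2,3); no pair can gain by deviating, so the allocation is in the core

1


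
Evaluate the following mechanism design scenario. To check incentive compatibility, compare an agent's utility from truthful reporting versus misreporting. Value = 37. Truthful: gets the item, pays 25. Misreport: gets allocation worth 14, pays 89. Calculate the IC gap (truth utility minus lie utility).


Step 1: U(truth) = value - payment = 37 - 25 = 12
Step 2: U(lie) = allocation - payment = 14 - 89 = -75
Step 3: IC gap = 12 - (-75) = 87

87


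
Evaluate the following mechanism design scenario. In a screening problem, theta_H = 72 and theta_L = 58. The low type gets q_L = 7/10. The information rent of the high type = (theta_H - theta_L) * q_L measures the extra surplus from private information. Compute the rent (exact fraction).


Step 1: theta_H - theta_L = 72 - 58 = 14
Step 2: Information rent = (theta_H - theta_L) * q_L
Step 3: = 14 * 7/10
Step 4: = 49/5

49/5


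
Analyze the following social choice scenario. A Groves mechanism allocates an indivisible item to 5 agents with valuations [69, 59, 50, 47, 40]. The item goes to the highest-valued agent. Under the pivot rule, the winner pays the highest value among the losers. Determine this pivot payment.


Step 1: The efficient winner is agent 0 with value 69
Step 2: Other agents' values: [59, 50, 47, 40]
Step 3: Pivot payment = max(others) = 59
Step 4: The winner pays 59

59


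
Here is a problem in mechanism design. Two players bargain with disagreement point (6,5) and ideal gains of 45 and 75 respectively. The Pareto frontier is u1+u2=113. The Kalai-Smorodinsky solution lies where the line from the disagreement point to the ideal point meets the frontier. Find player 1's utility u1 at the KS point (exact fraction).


Step 1: At the KS point, (u1-d1)/r1 = (u2-d2)/r2 = t and u1+u2 = 113
Step 2: u1 = d1 + r1*t and u2 = d2 + r2*t, so (d1 + r1*t) + (d2 + r2*t) = 113
Step 3: t = (113 - 6 - 5)/(45 + 75) = 102/120 = 17/20
Step 4: u1 = d1 + r1*t = 6 + 45 * 17/20 = 177/4
Step 5: (Check: u2 = d2 + r2*t = 275/4; u1+u2 = 177/4 + 275/4 = 113, on the frontier.)

177/4


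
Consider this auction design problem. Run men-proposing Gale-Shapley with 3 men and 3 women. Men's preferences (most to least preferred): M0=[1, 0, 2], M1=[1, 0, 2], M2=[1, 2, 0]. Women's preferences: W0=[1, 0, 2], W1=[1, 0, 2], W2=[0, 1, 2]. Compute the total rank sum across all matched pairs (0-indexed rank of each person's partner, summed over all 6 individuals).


Step 1: Run Gale-Shapley (men propose, women hold best offer):
  M0 proposes to W1; she accepts
  M1 proposes to W1; she switches from M0
  M2 proposes to W1; rejected
  M2 proposes to W2; she accepts
  M0 proposes to W0; she accepts
Step 2: Final matching: W0-M0, W1-M1, W2-M2
Step 3: 0-indexed ranks (man's rank of his match, then woman's): 1 + 1 + 0 + 0 + 1 + 2
Step 4: Total rank sum = 5

5


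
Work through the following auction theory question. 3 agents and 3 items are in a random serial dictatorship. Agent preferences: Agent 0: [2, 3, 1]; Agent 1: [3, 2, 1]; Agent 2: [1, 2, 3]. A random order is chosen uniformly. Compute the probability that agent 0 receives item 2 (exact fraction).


Step 1: Agent 0 wants item 2
Step 2: There are 6 possible orderings of agents
Step 3: In 6 orderings, agent 0 gets item 2
Step 4: Probability = 6/6 = 1

1


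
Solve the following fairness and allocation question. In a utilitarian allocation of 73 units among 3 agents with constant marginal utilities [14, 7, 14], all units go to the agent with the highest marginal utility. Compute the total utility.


Step 1: The marginal utilities are [14, 7, 14]
Step 2: The highest marginal utility is 14
Step 3: All 73 units go to that agent
Step 4: Total utility = 14 * 73 = 1022

1022


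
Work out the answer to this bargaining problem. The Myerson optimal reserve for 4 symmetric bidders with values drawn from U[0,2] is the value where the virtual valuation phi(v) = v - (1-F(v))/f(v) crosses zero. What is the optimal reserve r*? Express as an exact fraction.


Step 1: For U[0,2], F(v) = v/2 and f(v) = 1/2
Step 2: phi(v) = v - (1 - v/2)/(1/2) = v - (2 - v) = 2v - 2
Step 3: Set phi(r*) = 0: 2r* - 2 = 0
Step 4: r* = 2/2 = 1 (the number of bidders n = 4 does not enter)

1


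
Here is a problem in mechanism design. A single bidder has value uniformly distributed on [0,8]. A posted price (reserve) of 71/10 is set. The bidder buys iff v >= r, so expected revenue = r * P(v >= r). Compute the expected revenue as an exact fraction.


Step 1: Posted price r = 71/10, value support [0,8]
Step 2: P(v >= r) = (8 - 71/10)/8 = 9/80
Step 3: Expected revenue = r * P(v >= r) = 71/10 * 9/80
Step 4: Revenue = 639/800

639/800


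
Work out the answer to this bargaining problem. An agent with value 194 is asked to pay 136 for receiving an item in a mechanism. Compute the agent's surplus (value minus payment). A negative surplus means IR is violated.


Step 1: Surplus = value - payment = 194 - 136 = 58
Step 2: IR is satisfied (surplus >= 0)

58


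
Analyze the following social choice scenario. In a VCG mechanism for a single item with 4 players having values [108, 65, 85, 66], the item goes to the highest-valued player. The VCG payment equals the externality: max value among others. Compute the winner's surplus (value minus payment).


Step 1: The winner is the agent with the highest value: agent 0 with value 108
Step 2: Values of other agents: [65, 85, 66]
Step 3: VCG payment = max of others' values = 85
Step 4: Surplus = 108 - 85 = 23

23


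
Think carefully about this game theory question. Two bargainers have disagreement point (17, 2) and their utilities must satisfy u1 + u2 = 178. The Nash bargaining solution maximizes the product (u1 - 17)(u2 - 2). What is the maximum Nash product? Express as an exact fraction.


Step 1: The Nash solution splits surplus symmetrically above the disagreement point
Step 2: u1 = (total + d1 - d2)/2 = (178 + 17 - 2)/2 = 193/2
Step 3: u2 = (total - d1 + d2)/2 = (178 - 17 + 2)/2 = 163/2
Step 4: Nash product = (193/2 - 17) * (163/2 - 2)
Step 5: = 159/2 * 159/2 = 25281/4

25281/4


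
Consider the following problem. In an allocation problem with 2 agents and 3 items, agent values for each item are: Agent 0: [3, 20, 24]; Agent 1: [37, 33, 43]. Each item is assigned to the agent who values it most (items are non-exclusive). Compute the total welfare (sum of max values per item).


Step 1: For each item, find the maximum value among all agents.
Step 2: Item 0 -> Agent 1 (value 37)
Step 3: Item 1 -> Agent 1 (value 33)
Step 4: Item 2 -> Agent 1 (value 43)
Step 5: Total welfare = 37 + 33 + 43 = 113

113


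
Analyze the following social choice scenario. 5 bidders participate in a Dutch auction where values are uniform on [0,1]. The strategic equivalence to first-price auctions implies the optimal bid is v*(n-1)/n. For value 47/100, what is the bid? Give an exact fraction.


Step 1: Dutch auctions are strategically equivalent to first-price auctions
Step 2: The equilibrium bid is b(v) = v*(n-1)/n
Step 3: b = 47/100 * 4/5
Step 4: b = 47/125

47/125


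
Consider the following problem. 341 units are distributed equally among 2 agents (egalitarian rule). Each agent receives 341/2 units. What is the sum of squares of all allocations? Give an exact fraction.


Step 1: Each agent's share = 341/2
Step 2: Square of each share = (341/2)^2 = 116281/4
Step 3: Sum of squares = 2 * 116281/4 = 116281/2

116281/2


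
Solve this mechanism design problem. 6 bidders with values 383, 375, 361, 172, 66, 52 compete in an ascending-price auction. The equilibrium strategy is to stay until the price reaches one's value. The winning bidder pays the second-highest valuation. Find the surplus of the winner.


Step 1: Identify the highest value: 383
Step 2: Identify the second-highest value: 375
Step 3: The final price = second-highest value = 375
Step 4: Surplus = 383 - 375 = 8

8


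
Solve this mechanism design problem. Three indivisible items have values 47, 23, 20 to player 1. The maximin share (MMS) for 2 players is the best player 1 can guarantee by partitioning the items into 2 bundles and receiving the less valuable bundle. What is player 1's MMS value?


Step 1: Item values = 47, 23, 20
Step 2: Enumerate all 2-bundle partitions and take the smaller bundle:
  Partition 1: {47} vs {23,20} -> bundles 47, 43; min = 43
  Partition 2: {23} vs {47,20} -> bundles 23, 67; min = 23
  Partition 3: {20} vs {47,23} -> bundles 20, 70; min = 20
Step 3: MMS = max(43, 23, 20) = 43

43


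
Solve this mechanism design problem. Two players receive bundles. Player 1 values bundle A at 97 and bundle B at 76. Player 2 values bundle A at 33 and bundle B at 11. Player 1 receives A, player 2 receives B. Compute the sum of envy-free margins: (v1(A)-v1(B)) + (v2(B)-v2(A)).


Step 1: Player 1's margin = v1(A) - v1(B) = 97 - 76 = 21
Step 2: Player 2's margin = v2(B) - v2(A) = 11 - 33 = -22
Step 3: Total margin = 21 + -22 = -1

-1


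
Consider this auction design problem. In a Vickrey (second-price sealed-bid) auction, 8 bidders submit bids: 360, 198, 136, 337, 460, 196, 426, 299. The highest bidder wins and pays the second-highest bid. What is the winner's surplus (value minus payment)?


Step 1: Sort bids in descending order: 460, 426, 360, 337, 299, 198, 196, 136
Step 2: The winning bid is the highest: 460
Step 3: The payment equals the second-highest bid: 426
Step 4: Surplus = winner's bid - payment = 460 - 426 = 34

34


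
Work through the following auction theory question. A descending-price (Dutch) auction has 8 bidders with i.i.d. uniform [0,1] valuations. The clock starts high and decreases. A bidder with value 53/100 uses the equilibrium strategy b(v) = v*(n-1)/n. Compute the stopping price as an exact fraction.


Step 1: Dutch auctions are strategically equivalent to first-price auctions
Step 2: The equilibrium bid is b(v) = v*(n-1)/n
Step 3: b = 53/100 * 7/8
Step 4: b = 371/800

371/800


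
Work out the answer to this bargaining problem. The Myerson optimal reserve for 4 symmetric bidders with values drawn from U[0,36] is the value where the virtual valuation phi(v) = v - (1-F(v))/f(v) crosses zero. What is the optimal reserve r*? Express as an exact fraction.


Step 1: For U[0,36], F(v) = v/36 and f(v) = 1/36
Step 2: phi(v) = v - (1 - v/36)/(1/36) = v - (36 - v) = 2v - 36
Step 3: Set phi(r*) = 0: 2r* - 36 = 0
Step 4: r* = 36/2 = 18 (the number of bidders n = 4 does not enter)

18


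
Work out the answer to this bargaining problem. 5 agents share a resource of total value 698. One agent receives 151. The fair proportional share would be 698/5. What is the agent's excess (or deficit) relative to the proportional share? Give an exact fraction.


Step 1: Proportional share = 698/5
Step 2: Agent's actual allocation = 151
Step 3: Excess = 151 - 698/5 = 57/5

57/5


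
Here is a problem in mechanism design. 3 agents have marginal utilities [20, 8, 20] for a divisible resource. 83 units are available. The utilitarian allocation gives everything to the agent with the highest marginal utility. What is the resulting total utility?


Step 1: The marginal utilities are [20, 8, 20]
Step 2: The highest marginal utility is 20
Step 3: All 83 units go to that agent
Step 4: Total utility = 20 * 83 = 1660

1660


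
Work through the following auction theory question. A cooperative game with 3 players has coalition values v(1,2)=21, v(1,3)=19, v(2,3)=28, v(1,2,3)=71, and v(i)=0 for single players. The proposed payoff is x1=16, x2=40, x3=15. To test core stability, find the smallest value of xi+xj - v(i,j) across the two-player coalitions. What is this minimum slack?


Step 1: Slack for coalition (1,2): x1+x2 - v12 = 56 - 21 = 35
Step 2: Slack for coalition (1,3): x1+x3 - v13 = 31 - 19 = 12
Step 3: Slack for coalition (2,3): x2+x3 - v23 = 55 - 28 = 27
Step 4: Minimum slack = min(35, 12, 27) = 12, attained by (1,3); no pair can gain by deviating, so the allocation is in the core

12


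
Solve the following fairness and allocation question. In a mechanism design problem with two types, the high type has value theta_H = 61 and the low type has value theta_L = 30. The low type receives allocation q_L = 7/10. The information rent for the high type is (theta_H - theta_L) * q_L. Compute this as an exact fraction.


Step 1: theta_H - theta_L = 61 - 30 = 31
Step 2: Information rent = (theta_H - theta_L) * q_L
Step 3: = 31 * 7/10
Step 4: = 217/10

217/10


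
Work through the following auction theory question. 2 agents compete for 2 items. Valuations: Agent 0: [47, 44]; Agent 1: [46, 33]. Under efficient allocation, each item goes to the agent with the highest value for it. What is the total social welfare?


Step 1: For each item, find the maximum value among all agents.
Step 2: Item 0 -> Agent 0 (value 47)
Step 3: Item 1 -> Agent 0 (value 44)
Step 4: Total welfare = 47 + 44 = 91

91


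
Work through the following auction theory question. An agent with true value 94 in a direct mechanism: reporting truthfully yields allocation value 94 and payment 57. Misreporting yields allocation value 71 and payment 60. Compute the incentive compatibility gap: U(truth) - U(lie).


Step 1: U(truth) = value - payment = 94 - 57 = 37
Step 2: U(lie) = allocation - payment = 71 - 60 = 11
Step 3: IC gap = 37 - 11 = 26

26


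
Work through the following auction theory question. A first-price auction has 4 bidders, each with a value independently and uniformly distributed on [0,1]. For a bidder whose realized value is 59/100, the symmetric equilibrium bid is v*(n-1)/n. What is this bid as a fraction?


Step 1: The symmetric BNE bidding function is b(v) = v * (n-1) / n
Step 2: Substitute v = 59/100 and n = 4
Step 3: b = 59/100 * 3/4
Step 4: b = 177/400

177/400


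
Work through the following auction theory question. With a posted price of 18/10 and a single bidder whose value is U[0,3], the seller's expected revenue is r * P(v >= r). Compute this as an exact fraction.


Step 1: Posted price r = 9/5, value support [0,3]
Step 2: P(v >= r) = (3 - 9/5)/3 = 2/5
Step 3: Expected revenue = r * P(v >= r) = 9/5 * 2/5
Step 4: Revenue = 18/25

18/25


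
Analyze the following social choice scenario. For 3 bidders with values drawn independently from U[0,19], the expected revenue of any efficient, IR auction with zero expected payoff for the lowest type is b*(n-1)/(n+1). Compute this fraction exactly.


Step 1: By Revenue Equivalence, expected revenue = b*(n-1)/(n+1)
Step 2: Substituting n = 3, b = 19
Step 3: Revenue = 19*(3-1)/(3+1) = 19*2/4
Step 4: Revenue = 38/4 = 19/2

19/2


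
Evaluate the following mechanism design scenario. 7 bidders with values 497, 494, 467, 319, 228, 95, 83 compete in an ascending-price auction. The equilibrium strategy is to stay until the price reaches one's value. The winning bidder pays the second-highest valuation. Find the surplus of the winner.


Step 1: Identify the highest value: 497
Step 2: Identify the second-highest value: 494
Step 3: The final price = second-highest value = 494
Step 4: Surplus = 497 - 494 = 3

3


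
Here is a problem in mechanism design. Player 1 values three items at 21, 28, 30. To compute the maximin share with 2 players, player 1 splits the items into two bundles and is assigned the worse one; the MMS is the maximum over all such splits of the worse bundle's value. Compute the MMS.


Step 1: Item values = 21, 28, 30
Step 2: Enumerate all 2-bundle partitions and take the smaller bundle:
  Partition 1: {21} vs {28,30} -> bundles 21, 58; min = 21
  Partition 2: {28} vs {21,30} -> bundles 28, 51; min = 28
  Partition 3: {30} vs {21,28} -> bundles 30, 49; min = 30
Step 3: MMS = max(21, 28, 30) = 30

30


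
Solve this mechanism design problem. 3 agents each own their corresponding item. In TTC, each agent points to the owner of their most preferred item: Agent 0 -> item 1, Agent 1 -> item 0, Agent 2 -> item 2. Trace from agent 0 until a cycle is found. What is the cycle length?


Step 1: Trace the pointer graph from agent 0: 0 -> 1 -> 0
Step 2: A cycle is detected when we revisit agent 0
Step 3: The cycle is: 0 -> 1 -> 0
Step 4: Cycle length = 2

2


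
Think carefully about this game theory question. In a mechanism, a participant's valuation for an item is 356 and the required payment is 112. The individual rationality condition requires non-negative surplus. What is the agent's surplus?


Step 1: Surplus = value - payment = 356 - 112 = 244
Step 2: IR is satisfied (surplus >= 0)

244


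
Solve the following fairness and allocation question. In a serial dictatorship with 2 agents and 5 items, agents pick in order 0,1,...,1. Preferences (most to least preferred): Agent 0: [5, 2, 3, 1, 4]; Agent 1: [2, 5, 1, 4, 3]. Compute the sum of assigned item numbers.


Step 1: Agent 0 picks item 5
Step 2: Agent 1 picks item 2
Step 3: Sum = 5 + 2 = 7

7


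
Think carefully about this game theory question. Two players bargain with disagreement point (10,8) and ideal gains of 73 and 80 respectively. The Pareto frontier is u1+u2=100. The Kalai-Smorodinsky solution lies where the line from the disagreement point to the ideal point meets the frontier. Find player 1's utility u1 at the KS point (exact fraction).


Step 1: At the KS point, (u1-d1)/r1 = (u2-d2)/r2 = t and u1+u2 = 100
Step 2: u1 = d1 + r1*t and u2 = d2 + r2*t, so (d1 + r1*t) + (d2 + r2*t) = 100
Step 3: t = (100 - 10 - 8)/(73 + 80) = 82/153
Step 4: u1 = d1 + r1*t = 10 + 73 * 82/153 = 7516/153
Step 5: (Check: u2 = d2 + r2*t = 7784/153; u1+u2 = 7516/153 + 7784/153 = 100, on the frontier.)

7516/153


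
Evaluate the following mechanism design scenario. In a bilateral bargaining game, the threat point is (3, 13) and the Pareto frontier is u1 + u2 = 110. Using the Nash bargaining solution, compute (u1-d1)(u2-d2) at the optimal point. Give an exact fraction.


Step 1: The Nash solution splits surplus symmetrically above the disagreement point
Step 2: u1 = (total + d1 - d2)/2 = (110 + 3 - 13)/2 = 50
Step 3: u2 = (total - d1 + d2)/2 = (110 - 3 + 13)/2 = 60
Step 4: Nash product = (50 - 3) * (60 - 13)
Step 5: = 47 * 47 = 2209

2209


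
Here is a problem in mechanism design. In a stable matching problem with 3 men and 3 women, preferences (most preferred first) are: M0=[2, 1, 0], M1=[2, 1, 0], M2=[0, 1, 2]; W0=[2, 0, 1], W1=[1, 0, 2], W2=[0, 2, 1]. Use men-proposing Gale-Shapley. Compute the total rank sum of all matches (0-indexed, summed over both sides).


Step 1: Run Gale-Shapley (men propose, women hold best offer):
  M0 proposes to W2; she accepts
  M1 proposes to W2; rejected
  M1 proposes to W1; she accepts
  M2 proposes to W0; she accepts
Step 2: Final matching: W0-M2, W1-M1, W2-M0
Step 3: 0-indexed ranks (man's rank of his match, then woman's): 0 + 0 + 1 + 0 + 0 + 0
Step 4: Total rank sum = 1

1


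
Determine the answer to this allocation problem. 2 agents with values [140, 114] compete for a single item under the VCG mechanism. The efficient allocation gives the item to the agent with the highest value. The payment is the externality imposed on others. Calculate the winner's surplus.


Step 1: The winner is the agent with the highest value: agent 0 with value 140
Step 2: Values of other agents: [114]
Step 3: VCG payment = max of others' values = 114
Step 4: Surplus = 140 - 114 = 26

26


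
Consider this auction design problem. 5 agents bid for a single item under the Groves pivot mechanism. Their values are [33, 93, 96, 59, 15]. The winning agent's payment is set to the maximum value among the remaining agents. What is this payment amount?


Step 1: The efficient winner is agent 2 with value 96
Step 2: Other agents' values: [33, 93, 59, 15]
Step 3: Pivot payment = max(others) = 93
Step 4: The winner pays 93

93


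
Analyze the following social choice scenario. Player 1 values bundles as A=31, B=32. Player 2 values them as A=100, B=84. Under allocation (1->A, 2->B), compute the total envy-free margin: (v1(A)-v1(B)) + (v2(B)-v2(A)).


Step 1: Player 1's margin = v1(A) - v1(B) = 31 - 32 = -1
Step 2: Player 2's margin = v2(B) - v2(A) = 84 - 100 = -16
Step 3: Total margin = -1 + -16 = -17

-17


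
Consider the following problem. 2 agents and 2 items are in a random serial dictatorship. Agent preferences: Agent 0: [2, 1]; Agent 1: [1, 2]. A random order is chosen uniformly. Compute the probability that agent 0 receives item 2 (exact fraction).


Step 1: Agent 0 wants item 2
Step 2: There are 2 possible orderings of agents
Step 3: In 2 orderings, agent 0 gets item 2
Step 4: Probability = 2/2 = 1

1


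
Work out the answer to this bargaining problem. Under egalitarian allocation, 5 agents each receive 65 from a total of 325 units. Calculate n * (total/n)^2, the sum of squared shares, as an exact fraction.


Step 1: Each agent's share = 325/5 = 65
Step 2: Square of each share = (65)^2 = 4225
Step 3: Sum of squares = 5 * 4225 = 21125

21125


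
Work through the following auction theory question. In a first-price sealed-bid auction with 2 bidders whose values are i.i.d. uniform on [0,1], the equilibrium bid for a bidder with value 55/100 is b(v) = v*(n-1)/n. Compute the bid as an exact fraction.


Step 1: The symmetric BNE bidding function is b(v) = v * (n-1) / n
Step 2: Substitute v = 11/20 and n = 2
Step 3: b = 11/20 * 1/2
Step 4: b = 11/40

11/40


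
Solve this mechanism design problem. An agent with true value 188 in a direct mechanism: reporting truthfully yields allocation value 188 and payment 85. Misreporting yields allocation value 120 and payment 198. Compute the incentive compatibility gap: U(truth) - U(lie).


Step 1: U(truth) = value - payment = 188 - 85 = 103
Step 2: U(lie) = allocation - payment = 120 - 198 = -78
Step 3: IC gap = 103 - (-78) = 181

181


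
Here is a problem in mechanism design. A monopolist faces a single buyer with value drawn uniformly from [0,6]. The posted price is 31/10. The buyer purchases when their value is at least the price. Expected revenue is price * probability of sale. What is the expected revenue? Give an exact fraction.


Step 1: Posted price r = 31/10, value support [0,6]
Step 2: P(v >= r) = (6 - 31/10)/6 = 29/60
Step 3: Expected revenue = r * P(v >= r) = 31/10 * 29/60
Step 4: Revenue = 899/600

899/600


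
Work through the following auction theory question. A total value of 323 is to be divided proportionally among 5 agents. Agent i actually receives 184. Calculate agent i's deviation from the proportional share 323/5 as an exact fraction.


Step 1: Proportional share = 323/5
Step 2: Agent's actual allocation = 184
Step 3: Excess = 184 - 323/5 = 597/5

597/5


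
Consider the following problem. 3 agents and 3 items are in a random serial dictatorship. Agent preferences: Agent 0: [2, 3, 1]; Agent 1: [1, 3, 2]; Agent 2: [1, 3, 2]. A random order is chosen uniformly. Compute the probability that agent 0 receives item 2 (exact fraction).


Step 1: Agent 0 wants item 2
Step 2: There are 6 possible orderings of agents
Step 3: In 6 orderings, agent 0 gets item 2
Step 4: Probability = 6/6 = 1

1
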